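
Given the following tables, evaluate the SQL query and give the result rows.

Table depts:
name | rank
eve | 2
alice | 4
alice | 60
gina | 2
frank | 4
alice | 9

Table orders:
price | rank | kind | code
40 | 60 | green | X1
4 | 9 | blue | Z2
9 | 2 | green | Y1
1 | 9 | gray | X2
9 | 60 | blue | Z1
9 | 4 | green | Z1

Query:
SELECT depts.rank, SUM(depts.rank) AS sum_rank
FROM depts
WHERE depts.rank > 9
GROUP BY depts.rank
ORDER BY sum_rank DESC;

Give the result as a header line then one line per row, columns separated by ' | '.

After WHERE (1 rows):
depts.name | depts.rank
alice | 60
After GROUP BY (1 rows):
depts.rank | sum_rank
60 | 60
After ORDER BY (1 rows):
depts.rank | sum_rank
60 | 60

== RESULT ==
depts.rank | sum_rank
60 | 60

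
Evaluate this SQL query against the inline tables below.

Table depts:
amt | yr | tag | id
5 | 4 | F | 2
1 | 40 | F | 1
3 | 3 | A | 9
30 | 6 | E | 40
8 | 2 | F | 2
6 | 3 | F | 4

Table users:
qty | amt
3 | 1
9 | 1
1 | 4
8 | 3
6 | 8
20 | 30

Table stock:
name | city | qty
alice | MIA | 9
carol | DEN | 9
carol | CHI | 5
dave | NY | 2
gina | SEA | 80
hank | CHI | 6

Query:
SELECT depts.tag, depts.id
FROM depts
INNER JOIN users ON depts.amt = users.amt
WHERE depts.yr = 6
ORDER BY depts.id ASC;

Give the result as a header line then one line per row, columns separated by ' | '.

After JOIN users (5 rows):
depts.amt | depts.yr | depts.tag | depts.id | users.qty | users.amt
1 | 40 | F | 1 | 3 | 1
1 | 40 | F | 1 | 9 | 1
3 | 3 | A | 9 | 8 | 3
30 | 6 | E | 40 | 20 | 30
8 | 2 | F | 2 | 6 | 8
After WHERE (1 rows):
depts.amt | depts.yr | depts.tag | depts.id | users.qty | users.amt
30 | 6 | E | 40 | 20 | 30
After SELECT (1 rows):
depts.tag | depts.id
E | 40
After ORDER BY (1 rows):
depts.tag | depts.id
E | 40

== RESULT ==
depts.tag | depts.id
E | 40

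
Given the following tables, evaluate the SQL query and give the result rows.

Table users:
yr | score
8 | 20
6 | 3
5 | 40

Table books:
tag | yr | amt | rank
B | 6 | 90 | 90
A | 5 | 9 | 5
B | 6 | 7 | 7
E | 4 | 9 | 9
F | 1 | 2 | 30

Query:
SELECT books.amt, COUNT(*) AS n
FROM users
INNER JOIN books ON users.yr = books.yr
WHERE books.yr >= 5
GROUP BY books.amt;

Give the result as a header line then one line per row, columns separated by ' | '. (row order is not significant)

== RESULT ==
books.amt | n
90 | 1
7 | 1
9 | 1

Derivation:
After JOIN books (3 rows):
users.yr | users.score | books.tag | books.yr | books.amt | books.rank
6 | 3 | B | 6 | 90 | 90
6 | 3 | B | 6 | 7 | 7
5 | 40 | A | 5 | 9 | 5
After WHERE (3 rows):
users.yr | users.score | books.tag | books.yr | books.amt | books.rank
6 | 3 | B | 6 | 90 | 90
6 | 3 | B | 6 | 7 | 7
5 | 40 | A | 5 | 9 | 5
After GROUP BY (3 rows):
books.amt | n
90 | 1
7 | 1
9 | 1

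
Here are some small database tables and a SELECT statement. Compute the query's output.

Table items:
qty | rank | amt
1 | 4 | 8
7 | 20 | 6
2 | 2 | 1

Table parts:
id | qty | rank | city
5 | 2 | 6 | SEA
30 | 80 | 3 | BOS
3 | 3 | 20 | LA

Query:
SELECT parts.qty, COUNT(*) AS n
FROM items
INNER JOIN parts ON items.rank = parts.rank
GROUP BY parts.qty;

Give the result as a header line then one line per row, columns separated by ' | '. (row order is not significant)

After JOIN parts (1 rows):
items.qty | items.rank | items.amt | parts.id | parts.qty | parts.rank | parts.city
7 | 20 | 6 | 3 | 3 | 20 | LA
After GROUP BY (1 rows):
parts.qty | n
3 | 1

== RESULT ==
parts.qty | n
3 | 1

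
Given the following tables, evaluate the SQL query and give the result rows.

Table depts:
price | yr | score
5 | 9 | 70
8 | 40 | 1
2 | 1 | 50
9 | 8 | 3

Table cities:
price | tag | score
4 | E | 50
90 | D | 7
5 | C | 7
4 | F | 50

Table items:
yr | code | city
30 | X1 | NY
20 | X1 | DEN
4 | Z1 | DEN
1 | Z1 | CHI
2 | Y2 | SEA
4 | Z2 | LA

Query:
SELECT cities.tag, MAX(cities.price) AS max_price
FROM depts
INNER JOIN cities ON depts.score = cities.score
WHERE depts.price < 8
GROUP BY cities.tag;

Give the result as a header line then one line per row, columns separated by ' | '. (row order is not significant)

== RESULT ==
cities.tag | max_price
E | 4
F | 4

Derivation:
After JOIN cities (2 rows):
depts.price | depts.yr | depts.score | cities.price | cities.tag | cities.score
2 | 1 | 50 | 4 | E | 50
2 | 1 | 50 | 4 | F | 50
After WHERE (2 rows):
depts.price | depts.yr | depts.score | cities.price | cities.tag | cities.score
2 | 1 | 50 | 4 | E | 50
2 | 1 | 50 | 4 | F | 50
After GROUP BY (2 rows):
cities.tag | max_price
E | 4
F | 4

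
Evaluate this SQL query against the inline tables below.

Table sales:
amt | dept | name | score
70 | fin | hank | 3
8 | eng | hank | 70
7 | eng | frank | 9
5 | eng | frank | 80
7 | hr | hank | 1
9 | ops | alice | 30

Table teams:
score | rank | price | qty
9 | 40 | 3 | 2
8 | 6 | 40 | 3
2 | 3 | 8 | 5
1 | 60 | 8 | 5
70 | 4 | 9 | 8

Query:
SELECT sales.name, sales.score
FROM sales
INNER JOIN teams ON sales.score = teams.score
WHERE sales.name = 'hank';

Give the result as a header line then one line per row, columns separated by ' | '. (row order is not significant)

After JOIN teams (3 rows):
sales.amt | sales.dept | sales.name | sales.score | teams.score | teams.rank | teams.price | teams.qty
8 | eng | hank | 70 | 70 | 4 | 9 | 8
7 | eng | frank | 9 | 9 | 40 | 3 | 2
7 | hr | hank | 1 | 1 | 60 | 8 | 5
After WHERE (2 rows):
sales.amt | sales.dept | sales.name | sales.score | teams.score | teams.rank | teams.price | teams.qty
8 | eng | hank | 70 | 70 | 4 | 9 | 8
7 | hr | hank | 1 | 1 | 60 | 8 | 5
After SELECT (2 rows):
sales.name | sales.score
hank | 70
hank | 1

== RESULT ==
sales.name | sales.score
hank | 70
hank | 1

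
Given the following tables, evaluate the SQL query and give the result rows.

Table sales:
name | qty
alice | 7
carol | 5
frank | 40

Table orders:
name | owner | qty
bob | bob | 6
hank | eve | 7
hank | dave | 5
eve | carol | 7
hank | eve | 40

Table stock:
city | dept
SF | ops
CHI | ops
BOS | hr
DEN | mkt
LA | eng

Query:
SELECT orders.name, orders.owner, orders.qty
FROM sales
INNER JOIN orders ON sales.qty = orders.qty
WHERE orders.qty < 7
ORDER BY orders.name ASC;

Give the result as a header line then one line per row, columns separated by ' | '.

After JOIN orders (4 rows):
sales.name | sales.qty | orders.name | orders.owner | orders.qty
alice | 7 | hank | eve | 7
alice | 7 | eve | carol | 7
carol | 5 | hank | dave | 5
frank | 40 | hank | eve | 40
After WHERE (1 rows):
sales.name | sales.qty | orders.name | orders.owner | orders.qty
carol | 5 | hank | dave | 5
After SELECT (1 rows):
orders.name | orders.owner | orders.qty
hank | dave | 5
After ORDER BY (1 rows):
orders.name | orders.owner | orders.qty
hank | dave | 5

== RESULT ==
orders.name | orders.owner | orders.qty
hank | dave | 5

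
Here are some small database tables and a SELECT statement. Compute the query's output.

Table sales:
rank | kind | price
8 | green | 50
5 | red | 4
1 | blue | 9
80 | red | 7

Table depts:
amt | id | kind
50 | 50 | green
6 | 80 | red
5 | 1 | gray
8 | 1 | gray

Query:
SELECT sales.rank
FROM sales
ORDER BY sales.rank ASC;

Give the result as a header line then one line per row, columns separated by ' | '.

After SELECT (4 rows):
sales.rank
8
5
1
80
After ORDER BY (4 rows):
sales.rank
1
5
8
80

== RESULT ==
sales.rank
1
5
8
80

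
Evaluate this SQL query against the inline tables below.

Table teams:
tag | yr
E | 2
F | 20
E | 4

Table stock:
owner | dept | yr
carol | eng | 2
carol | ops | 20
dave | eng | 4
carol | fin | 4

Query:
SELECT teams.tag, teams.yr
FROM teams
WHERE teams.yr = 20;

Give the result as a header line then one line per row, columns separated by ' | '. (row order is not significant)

After WHERE (1 rows):
teams.tag | teams.yr
F | 20
After SELECT (1 rows):
teams.tag | teams.yr
F | 20

== RESULT ==
teams.tag | teams.yr
F | 20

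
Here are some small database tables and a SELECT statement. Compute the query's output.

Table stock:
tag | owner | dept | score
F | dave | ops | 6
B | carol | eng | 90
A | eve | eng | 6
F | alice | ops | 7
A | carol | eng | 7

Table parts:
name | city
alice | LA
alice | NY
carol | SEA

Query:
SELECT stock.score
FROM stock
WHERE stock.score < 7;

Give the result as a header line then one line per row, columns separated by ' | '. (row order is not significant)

After WHERE (2 rows):
stock.tag | stock.owner | stock.dept | stock.score
F | dave | ops | 6
A | eve | eng | 6
After SELECT (2 rows):
stock.score
6
6

== RESULT ==
stock.score
6
6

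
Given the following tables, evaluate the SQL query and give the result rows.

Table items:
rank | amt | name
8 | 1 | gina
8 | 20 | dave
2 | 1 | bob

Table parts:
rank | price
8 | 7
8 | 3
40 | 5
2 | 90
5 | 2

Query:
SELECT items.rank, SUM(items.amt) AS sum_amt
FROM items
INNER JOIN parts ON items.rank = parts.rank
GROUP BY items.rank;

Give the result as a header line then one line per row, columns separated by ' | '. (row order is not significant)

== RESULT ==
items.rank | sum_amt
8 | 42
2 | 1

Derivation:
After JOIN parts (5 rows):
items.rank | items.amt | items.name | parts.rank | parts.price
8 | 1 | gina | 8 | 7
8 | 1 | gina | 8 | 3
8 | 20 | dave | 8 | 7
8 | 20 | dave | 8 | 3
2 | 1 | bob | 2 | 90
After GROUP BY (2 rows):
items.rank | sum_amt
8 | 42
2 | 1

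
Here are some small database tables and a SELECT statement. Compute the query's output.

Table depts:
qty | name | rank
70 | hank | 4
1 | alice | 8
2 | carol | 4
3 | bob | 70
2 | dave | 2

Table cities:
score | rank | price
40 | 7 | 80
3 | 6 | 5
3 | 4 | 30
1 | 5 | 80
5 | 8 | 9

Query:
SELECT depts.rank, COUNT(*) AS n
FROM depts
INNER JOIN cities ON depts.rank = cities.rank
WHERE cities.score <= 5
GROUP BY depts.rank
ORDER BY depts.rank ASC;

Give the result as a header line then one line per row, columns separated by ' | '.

== RESULT ==
depts.rank | n
4 | 2
8 | 1

Derivation:
After JOIN cities (3 rows):
depts.qty | depts.name | depts.rank | cities.score | cities.rank | cities.price
70 | hank | 4 | 3 | 4 | 30
1 | alice | 8 | 5 | 8 | 9
2 | carol | 4 | 3 | 4 | 30
After WHERE (3 rows):
depts.qty | depts.name | depts.rank | cities.score | cities.rank | cities.price
70 | hank | 4 | 3 | 4 | 30
1 | alice | 8 | 5 | 8 | 9
2 | carol | 4 | 3 | 4 | 30
After GROUP BY (2 rows):
depts.rank | n
4 | 2
8 | 1
After ORDER BY (2 rows):
depts.rank | n
4 | 2
8 | 1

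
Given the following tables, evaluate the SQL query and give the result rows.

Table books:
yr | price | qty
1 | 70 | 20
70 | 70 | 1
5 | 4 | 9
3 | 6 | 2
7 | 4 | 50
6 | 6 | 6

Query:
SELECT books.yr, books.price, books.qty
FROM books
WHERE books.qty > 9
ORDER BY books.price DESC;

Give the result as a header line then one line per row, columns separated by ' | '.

After WHERE (2 rows):
books.yr | books.price | books.qty
1 | 70 | 20
7 | 4 | 50
After SELECT (2 rows):
books.yr | books.price | books.qty
1 | 70 | 20
7 | 4 | 50
After ORDER BY (2 rows):
books.yr | books.price | books.qty
1 | 70 | 20
7 | 4 | 50

== RESULT ==
books.yr | books.price | books.qty
1 | 70 | 20
7 | 4 | 50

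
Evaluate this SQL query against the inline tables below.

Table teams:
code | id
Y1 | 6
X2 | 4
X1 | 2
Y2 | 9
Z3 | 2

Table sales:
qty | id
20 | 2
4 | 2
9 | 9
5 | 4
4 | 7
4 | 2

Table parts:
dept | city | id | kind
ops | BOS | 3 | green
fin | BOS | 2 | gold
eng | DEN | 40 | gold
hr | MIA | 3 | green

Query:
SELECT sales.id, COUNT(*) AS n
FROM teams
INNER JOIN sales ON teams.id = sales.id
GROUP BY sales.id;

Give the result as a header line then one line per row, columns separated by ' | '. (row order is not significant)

== RESULT ==
sales.id | n
4 | 1
2 | 6
9 | 1

Derivation:
After JOIN sales (8 rows):
teams.code | teams.id | sales.qty | sales.id
X2 | 4 | 5 | 4
X1 | 2 | 20 | 2
X1 | 2 | 4 | 2
X1 | 2 | 4 | 2
Y2 | 9 | 9 | 9
Z3 | 2 | 20 | 2
Z3 | 2 | 4 | 2
Z3 | 2 | 4 | 2
After GROUP BY (3 rows):
sales.id | n
4 | 1
2 | 6
9 | 1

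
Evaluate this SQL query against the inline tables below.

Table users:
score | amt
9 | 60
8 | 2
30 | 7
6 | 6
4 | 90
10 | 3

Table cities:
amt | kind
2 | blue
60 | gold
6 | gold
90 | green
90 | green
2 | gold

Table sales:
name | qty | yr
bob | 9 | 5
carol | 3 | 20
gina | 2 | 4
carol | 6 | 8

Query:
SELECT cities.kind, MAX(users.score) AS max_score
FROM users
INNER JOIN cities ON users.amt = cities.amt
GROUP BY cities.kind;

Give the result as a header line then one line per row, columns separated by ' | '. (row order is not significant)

== RESULT ==
cities.kind | max_score
gold | 9
blue | 8
green | 4

Derivation:
After JOIN cities (6 rows):
users.score | users.amt | cities.amt | cities.kind
9 | 60 | 60 | gold
8 | 2 | 2 | blue
8 | 2 | 2 | gold
6 | 6 | 6 | gold
4 | 90 | 90 | green
4 | 90 | 90 | green
After GROUP BY (3 rows):
cities.kind | max_score
gold | 9
blue | 8
green | 4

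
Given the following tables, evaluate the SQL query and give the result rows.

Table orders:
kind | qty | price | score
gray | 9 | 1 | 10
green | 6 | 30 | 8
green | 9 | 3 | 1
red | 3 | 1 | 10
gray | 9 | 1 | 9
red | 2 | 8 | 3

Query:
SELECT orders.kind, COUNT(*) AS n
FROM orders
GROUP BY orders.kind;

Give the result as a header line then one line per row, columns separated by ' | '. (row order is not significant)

After GROUP BY (3 rows):
orders.kind | n
gray | 2
green | 2
red | 2

== RESULT ==
orders.kind | n
gray | 2
green | 2
red | 2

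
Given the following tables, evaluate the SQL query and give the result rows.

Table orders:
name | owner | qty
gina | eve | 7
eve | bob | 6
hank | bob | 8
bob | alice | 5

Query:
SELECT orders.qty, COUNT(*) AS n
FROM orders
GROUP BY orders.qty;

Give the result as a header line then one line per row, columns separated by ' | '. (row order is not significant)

After GROUP BY (4 rows):
orders.qty | n
7 | 1
6 | 1
8 | 1
5 | 1

== RESULT ==
orders.qty | n
7 | 1
6 | 1
8 | 1
5 | 1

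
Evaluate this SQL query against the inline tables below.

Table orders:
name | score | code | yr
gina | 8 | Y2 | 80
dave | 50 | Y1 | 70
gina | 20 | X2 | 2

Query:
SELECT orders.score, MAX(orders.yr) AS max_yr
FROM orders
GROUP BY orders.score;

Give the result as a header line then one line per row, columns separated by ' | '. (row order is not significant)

After GROUP BY (3 rows):
orders.score | max_yr
8 | 80
50 | 70
20 | 2

== RESULT ==
orders.score | max_yr
8 | 80
50 | 70
20 | 2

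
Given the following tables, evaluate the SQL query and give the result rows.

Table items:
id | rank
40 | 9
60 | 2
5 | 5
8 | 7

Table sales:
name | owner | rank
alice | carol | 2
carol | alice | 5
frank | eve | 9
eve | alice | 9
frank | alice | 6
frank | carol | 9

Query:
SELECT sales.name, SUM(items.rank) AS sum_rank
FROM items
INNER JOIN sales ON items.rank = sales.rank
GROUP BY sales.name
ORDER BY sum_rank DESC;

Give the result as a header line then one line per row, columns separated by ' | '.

After JOIN sales (5 rows):
items.id | items.rank | sales.name | sales.owner | sales.rank
40 | 9 | frank | eve | 9
40 | 9 | eve | alice | 9
40 | 9 | frank | carol | 9
60 | 2 | alice | carol | 2
5 | 5 | carol | alice | 5
After GROUP BY (4 rows):
sales.name | sum_rank
frank | 18
eve | 9
alice | 2
carol | 5
After ORDER BY (4 rows):
sales.name | sum_rank
frank | 18
eve | 9
carol | 5
alice | 2

== RESULT ==
sales.name | sum_rank
frank | 18
eve | 9
carol | 5
alice | 2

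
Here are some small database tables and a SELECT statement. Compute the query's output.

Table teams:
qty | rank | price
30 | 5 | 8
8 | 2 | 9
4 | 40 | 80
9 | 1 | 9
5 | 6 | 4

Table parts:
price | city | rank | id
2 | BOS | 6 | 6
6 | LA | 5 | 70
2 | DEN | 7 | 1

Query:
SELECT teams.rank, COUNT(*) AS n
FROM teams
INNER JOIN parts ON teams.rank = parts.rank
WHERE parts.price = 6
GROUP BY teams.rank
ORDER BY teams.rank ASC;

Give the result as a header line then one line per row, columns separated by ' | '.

After JOIN parts (2 rows):
teams.qty | teams.rank | teams.price | parts.price | parts.city | parts.rank | parts.id
30 | 5 | 8 | 6 | LA | 5 | 70
5 | 6 | 4 | 2 | BOS | 6 | 6
After WHERE (1 rows):
teams.qty | teams.rank | teams.price | parts.price | parts.city | parts.rank | parts.id
30 | 5 | 8 | 6 | LA | 5 | 70
After GROUP BY (1 rows):
teams.rank | n
5 | 1
After ORDER BY (1 rows):
teams.rank | n
5 | 1

== RESULT ==
teams.rank | n
5 | 1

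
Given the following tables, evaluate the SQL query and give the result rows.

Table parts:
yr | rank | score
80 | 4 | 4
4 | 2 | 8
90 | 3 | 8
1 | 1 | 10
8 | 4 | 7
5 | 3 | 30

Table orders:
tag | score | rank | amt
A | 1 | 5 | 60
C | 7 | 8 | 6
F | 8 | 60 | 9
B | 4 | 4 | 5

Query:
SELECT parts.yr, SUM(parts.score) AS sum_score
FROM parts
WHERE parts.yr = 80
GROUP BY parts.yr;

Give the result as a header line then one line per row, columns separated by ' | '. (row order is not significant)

== RESULT ==
parts.yr | sum_score
80 | 4

Derivation:
After WHERE (1 rows):
parts.yr | parts.rank | parts.score
80 | 4 | 4
After GROUP BY (1 rows):
parts.yr | sum_score
80 | 4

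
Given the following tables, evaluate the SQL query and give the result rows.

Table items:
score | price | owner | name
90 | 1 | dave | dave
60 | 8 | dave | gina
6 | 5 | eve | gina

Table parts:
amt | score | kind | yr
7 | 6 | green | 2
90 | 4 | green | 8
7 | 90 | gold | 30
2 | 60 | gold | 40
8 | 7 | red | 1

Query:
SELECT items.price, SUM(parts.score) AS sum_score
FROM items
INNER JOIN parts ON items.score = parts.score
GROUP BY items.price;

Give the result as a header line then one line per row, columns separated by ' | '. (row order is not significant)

== RESULT ==
items.price | sum_score
1 | 90
8 | 60
5 | 6

Derivation:
After JOIN parts (3 rows):
items.score | items.price | items.owner | items.name | parts.amt | parts.score | parts.kind | parts.yr
90 | 1 | dave | dave | 7 | 90 | gold | 30
60 | 8 | dave | gina | 2 | 60 | gold | 40
6 | 5 | eve | gina | 7 | 6 | green | 2
After GROUP BY (3 rows):
items.price | sum_score
1 | 90
8 | 60
5 | 6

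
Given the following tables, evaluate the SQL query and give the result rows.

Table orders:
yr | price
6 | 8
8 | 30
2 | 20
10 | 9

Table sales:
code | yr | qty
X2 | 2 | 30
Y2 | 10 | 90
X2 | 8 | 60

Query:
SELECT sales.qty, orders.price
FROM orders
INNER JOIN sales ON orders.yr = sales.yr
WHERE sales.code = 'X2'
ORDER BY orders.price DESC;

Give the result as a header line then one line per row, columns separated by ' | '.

After JOIN sales (3 rows):
orders.yr | orders.price | sales.code | sales.yr | sales.qty
8 | 30 | X2 | 8 | 60
2 | 20 | X2 | 2 | 30
10 | 9 | Y2 | 10 | 90
After WHERE (2 rows):
orders.yr | orders.price | sales.code | sales.yr | sales.qty
8 | 30 | X2 | 8 | 60
2 | 20 | X2 | 2 | 30
After SELECT (2 rows):
sales.qty | orders.price
60 | 30
30 | 20
After ORDER BY (2 rows):
sales.qty | orders.price
60 | 30
30 | 20

== RESULT ==
sales.qty | orders.price
60 | 30
30 | 20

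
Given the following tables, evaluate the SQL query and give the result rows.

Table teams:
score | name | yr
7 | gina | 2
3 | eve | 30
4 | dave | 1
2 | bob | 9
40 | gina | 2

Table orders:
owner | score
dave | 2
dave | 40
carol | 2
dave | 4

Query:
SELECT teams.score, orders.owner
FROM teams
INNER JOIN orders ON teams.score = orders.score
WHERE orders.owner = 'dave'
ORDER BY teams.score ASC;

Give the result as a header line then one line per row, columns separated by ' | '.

After JOIN orders (4 rows):
teams.score | teams.name | teams.yr | orders.owner | orders.score
4 | dave | 1 | dave | 4
2 | bob | 9 | dave | 2
2 | bob | 9 | carol | 2
40 | gina | 2 | dave | 40
After WHERE (3 rows):
teams.score | teams.name | teams.yr | orders.owner | orders.score
4 | dave | 1 | dave | 4
2 | bob | 9 | dave | 2
40 | gina | 2 | dave | 40
After SELECT (3 rows):
teams.score | orders.owner
4 | dave
2 | dave
40 | dave
After ORDER BY (3 rows):
teams.score | orders.owner
2 | dave
4 | dave
40 | dave

== RESULT ==
teams.score | orders.owner
2 | dave
4 | dave
40 | dave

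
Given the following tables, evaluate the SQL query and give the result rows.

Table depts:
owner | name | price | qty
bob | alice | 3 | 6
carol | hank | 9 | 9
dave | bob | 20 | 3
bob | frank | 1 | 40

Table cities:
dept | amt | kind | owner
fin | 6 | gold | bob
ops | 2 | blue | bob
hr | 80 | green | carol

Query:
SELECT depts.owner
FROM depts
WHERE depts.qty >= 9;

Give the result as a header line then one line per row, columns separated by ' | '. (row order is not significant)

== RESULT ==
depts.owner
carol
bob

Derivation:
After WHERE (2 rows):
depts.owner | depts.name | depts.price | depts.qty
carol | hank | 9 | 9
bob | frank | 1 | 40
After SELECT (2 rows):
depts.owner
carol
bob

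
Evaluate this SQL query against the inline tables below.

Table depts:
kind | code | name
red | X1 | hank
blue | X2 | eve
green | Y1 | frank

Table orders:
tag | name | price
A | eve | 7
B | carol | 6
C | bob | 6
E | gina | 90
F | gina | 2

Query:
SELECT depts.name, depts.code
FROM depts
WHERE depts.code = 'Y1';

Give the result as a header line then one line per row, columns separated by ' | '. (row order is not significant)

After WHERE (1 rows):
depts.kind | depts.code | depts.name
green | Y1 | frank
After SELECT (1 rows):
depts.name | depts.code
frank | Y1

== RESULT ==
depts.name | depts.code
frank | Y1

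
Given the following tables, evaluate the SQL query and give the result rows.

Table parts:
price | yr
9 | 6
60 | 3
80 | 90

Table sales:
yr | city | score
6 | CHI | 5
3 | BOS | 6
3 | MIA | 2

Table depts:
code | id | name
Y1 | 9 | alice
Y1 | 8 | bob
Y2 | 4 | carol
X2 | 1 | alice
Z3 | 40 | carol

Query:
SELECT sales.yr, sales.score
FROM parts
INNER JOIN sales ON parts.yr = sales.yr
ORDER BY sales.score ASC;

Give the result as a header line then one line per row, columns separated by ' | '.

== RESULT ==
sales.yr | sales.score
3 | 2
6 | 5
3 | 6

Derivation:
After JOIN sales (3 rows):
parts.price | parts.yr | sales.yr | sales.city | sales.score
9 | 6 | 6 | CHI | 5
60 | 3 | 3 | BOS | 6
60 | 3 | 3 | MIA | 2
After SELECT (3 rows):
sales.yr | sales.score
6 | 5
3 | 6
3 | 2
After ORDER BY (3 rows):
sales.yr | sales.score
3 | 2
6 | 5
3 | 6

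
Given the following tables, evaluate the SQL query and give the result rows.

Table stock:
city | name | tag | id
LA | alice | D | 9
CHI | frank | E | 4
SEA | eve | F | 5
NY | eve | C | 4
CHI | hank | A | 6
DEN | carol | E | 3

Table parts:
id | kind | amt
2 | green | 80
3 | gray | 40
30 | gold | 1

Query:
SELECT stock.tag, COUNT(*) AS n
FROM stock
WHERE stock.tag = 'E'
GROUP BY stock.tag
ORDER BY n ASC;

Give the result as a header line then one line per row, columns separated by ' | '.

After WHERE (2 rows):
stock.city | stock.name | stock.tag | stock.id
CHI | frank | E | 4
DEN | carol | E | 3
After GROUP BY (1 rows):
stock.tag | n
E | 2
After ORDER BY (1 rows):
stock.tag | n
E | 2

== RESULT ==
stock.tag | n
E | 2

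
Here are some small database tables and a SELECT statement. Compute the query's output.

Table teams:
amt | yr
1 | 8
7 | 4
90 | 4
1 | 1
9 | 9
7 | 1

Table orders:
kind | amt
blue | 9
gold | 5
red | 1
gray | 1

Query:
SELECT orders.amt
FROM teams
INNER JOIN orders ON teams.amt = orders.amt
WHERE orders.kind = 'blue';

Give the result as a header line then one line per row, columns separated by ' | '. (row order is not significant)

After JOIN orders (5 rows):
teams.amt | teams.yr | orders.kind | orders.amt
1 | 8 | red | 1
1 | 8 | gray | 1
1 | 1 | red | 1
1 | 1 | gray | 1
9 | 9 | blue | 9
After WHERE (1 rows):
teams.amt | teams.yr | orders.kind | orders.amt
9 | 9 | blue | 9
After SELECT (1 rows):
orders.amt
9

== RESULT ==
orders.amt
9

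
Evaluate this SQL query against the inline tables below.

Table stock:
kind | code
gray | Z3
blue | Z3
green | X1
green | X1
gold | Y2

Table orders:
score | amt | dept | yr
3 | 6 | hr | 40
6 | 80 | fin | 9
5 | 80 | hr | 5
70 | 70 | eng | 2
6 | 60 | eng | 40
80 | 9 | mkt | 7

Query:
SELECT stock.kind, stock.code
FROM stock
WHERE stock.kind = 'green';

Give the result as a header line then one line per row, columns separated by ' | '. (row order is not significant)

After WHERE (2 rows):
stock.kind | stock.code
green | X1
green | X1
After SELECT (2 rows):
stock.kind | stock.code
green | X1
green | X1

== RESULT ==
stock.kind | stock.code
green | X1
green | X1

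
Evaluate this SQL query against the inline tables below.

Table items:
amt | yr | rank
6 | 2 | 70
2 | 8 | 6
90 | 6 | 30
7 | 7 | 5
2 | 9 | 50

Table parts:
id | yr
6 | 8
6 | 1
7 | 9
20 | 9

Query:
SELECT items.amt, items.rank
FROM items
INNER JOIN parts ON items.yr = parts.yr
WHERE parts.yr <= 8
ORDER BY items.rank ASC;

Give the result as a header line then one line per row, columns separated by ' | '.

== RESULT ==
items.amt | items.rank
2 | 6

Derivation:
After JOIN parts (3 rows):
items.amt | items.yr | items.rank | parts.id | parts.yr
2 | 8 | 6 | 6 | 8
2 | 9 | 50 | 7 | 9
2 | 9 | 50 | 20 | 9
After WHERE (1 rows):
items.amt | items.yr | items.rank | parts.id | parts.yr
2 | 8 | 6 | 6 | 8
After SELECT (1 rows):
items.amt | items.rank
2 | 6
After ORDER BY (1 rows):
items.amt | items.rank
2 | 6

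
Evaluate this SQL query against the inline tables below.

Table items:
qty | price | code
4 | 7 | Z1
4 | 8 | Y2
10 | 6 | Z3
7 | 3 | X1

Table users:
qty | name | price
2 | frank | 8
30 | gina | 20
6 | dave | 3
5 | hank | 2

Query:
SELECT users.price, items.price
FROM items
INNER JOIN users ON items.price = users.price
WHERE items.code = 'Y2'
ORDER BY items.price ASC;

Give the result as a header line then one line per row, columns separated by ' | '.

== RESULT ==
users.price | items.price
8 | 8

Derivation:
After JOIN users (2 rows):
items.qty | items.price | items.code | users.qty | users.name | users.price
4 | 8 | Y2 | 2 | frank | 8
7 | 3 | X1 | 6 | dave | 3
After WHERE (1 rows):
items.qty | items.price | items.code | users.qty | users.name | users.price
4 | 8 | Y2 | 2 | frank | 8
After SELECT (1 rows):
users.price | items.price
8 | 8
After ORDER BY (1 rows):
users.price | items.price
8 | 8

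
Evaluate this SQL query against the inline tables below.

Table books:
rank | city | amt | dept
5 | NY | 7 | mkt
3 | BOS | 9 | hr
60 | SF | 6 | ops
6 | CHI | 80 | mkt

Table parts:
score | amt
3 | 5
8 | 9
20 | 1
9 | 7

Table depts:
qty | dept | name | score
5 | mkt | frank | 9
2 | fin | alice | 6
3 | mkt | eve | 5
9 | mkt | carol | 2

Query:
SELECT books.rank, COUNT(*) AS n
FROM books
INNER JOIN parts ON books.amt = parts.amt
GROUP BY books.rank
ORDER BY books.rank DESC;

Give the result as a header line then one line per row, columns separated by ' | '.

== RESULT ==
books.rank | n
5 | 1
3 | 1

Derivation:
After JOIN parts (2 rows):
books.rank | books.city | books.amt | books.dept | parts.score | parts.amt
5 | NY | 7 | mkt | 9 | 7
3 | BOS | 9 | hr | 8 | 9
After GROUP BY (2 rows):
books.rank | n
5 | 1
3 | 1
After ORDER BY (2 rows):
books.rank | n
5 | 1
3 | 1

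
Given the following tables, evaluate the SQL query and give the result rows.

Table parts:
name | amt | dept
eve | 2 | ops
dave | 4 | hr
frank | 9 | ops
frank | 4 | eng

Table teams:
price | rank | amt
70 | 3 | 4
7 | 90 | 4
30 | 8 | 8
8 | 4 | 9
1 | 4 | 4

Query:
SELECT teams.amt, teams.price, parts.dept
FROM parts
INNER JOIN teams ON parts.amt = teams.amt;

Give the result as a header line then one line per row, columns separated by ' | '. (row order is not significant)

After JOIN teams (7 rows):
parts.name | parts.amt | parts.dept | teams.price | teams.rank | teams.amt
dave | 4 | hr | 70 | 3 | 4
dave | 4 | hr | 7 | 90 | 4
dave | 4 | hr | 1 | 4 | 4
frank | 9 | ops | 8 | 4 | 9
frank | 4 | eng | 70 | 3 | 4
frank | 4 | eng | 7 | 90 | 4
frank | 4 | eng | 1 | 4 | 4
After SELECT (7 rows):
teams.amt | teams.price | parts.dept
4 | 70 | hr
4 | 7 | hr
4 | 1 | hr
9 | 8 | ops
4 | 70 | eng
4 | 7 | eng
4 | 1 | eng

== RESULT ==
teams.amt | teams.price | parts.dept
4 | 70 | hr
4 | 7 | hr
4 | 1 | hr
9 | 8 | ops
4 | 70 | eng
4 | 7 | eng
4 | 1 | eng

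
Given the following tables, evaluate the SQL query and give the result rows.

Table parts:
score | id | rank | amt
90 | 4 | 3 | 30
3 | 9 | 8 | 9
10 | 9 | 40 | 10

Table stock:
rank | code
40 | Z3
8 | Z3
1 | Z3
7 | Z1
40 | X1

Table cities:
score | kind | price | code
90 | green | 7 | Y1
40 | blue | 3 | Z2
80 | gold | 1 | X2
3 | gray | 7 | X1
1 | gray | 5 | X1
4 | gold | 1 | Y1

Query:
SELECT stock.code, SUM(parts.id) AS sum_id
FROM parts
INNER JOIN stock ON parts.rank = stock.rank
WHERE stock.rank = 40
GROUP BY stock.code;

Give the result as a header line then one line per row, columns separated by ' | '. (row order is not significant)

== RESULT ==
stock.code | sum_id
Z3 | 9
X1 | 9

Derivation:
After JOIN stock (3 rows):
parts.score | parts.id | parts.rank | parts.amt | stock.rank | stock.code
3 | 9 | 8 | 9 | 8 | Z3
10 | 9 | 40 | 10 | 40 | Z3
10 | 9 | 40 | 10 | 40 | X1
After WHERE (2 rows):
parts.score | parts.id | parts.rank | parts.amt | stock.rank | stock.code
10 | 9 | 40 | 10 | 40 | Z3
10 | 9 | 40 | 10 | 40 | X1
After GROUP BY (2 rows):
stock.code | sum_id
Z3 | 9
X1 | 9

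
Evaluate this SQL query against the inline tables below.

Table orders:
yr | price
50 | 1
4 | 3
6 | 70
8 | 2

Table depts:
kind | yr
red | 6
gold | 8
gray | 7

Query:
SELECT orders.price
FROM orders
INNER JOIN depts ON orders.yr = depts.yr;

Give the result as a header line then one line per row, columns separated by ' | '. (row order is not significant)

After JOIN depts (2 rows):
orders.yr | orders.price | depts.kind | depts.yr
6 | 70 | red | 6
8 | 2 | gold | 8
After SELECT (2 rows):
orders.price
70
2

== RESULT ==
orders.price
70
2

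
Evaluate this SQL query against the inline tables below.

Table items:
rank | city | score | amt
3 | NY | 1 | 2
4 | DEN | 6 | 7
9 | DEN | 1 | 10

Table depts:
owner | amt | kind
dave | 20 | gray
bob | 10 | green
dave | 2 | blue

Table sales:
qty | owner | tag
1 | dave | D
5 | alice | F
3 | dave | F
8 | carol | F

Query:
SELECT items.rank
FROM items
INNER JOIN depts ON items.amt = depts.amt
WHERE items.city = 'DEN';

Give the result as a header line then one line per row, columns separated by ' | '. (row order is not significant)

== RESULT ==
items.rank
9

Derivation:
After JOIN depts (2 rows):
items.rank | items.city | items.score | items.amt | depts.owner | depts.amt | depts.kind
3 | NY | 1 | 2 | dave | 2 | blue
9 | DEN | 1 | 10 | bob | 10 | green
After WHERE (1 rows):
items.rank | items.city | items.score | items.amt | depts.owner | depts.amt | depts.kind
9 | DEN | 1 | 10 | bob | 10 | green
After SELECT (1 rows):
items.rank
9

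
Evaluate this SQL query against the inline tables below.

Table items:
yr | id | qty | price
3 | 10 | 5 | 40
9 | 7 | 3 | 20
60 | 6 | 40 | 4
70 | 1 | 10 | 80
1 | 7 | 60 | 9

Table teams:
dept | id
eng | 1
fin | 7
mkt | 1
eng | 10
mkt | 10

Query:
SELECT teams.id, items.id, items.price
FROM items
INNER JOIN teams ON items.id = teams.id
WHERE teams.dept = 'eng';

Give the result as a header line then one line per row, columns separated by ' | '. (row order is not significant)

== RESULT ==
teams.id | items.id | items.price
10 | 10 | 40
1 | 1 | 80

Derivation:
After JOIN teams (6 rows):
items.yr | items.id | items.qty | items.price | teams.dept | teams.id
3 | 10 | 5 | 40 | eng | 10
3 | 10 | 5 | 40 | mkt | 10
9 | 7 | 3 | 20 | fin | 7
70 | 1 | 10 | 80 | eng | 1
70 | 1 | 10 | 80 | mkt | 1
1 | 7 | 60 | 9 | fin | 7
After WHERE (2 rows):
items.yr | items.id | items.qty | items.price | teams.dept | teams.id
3 | 10 | 5 | 40 | eng | 10
70 | 1 | 10 | 80 | eng | 1
After SELECT (2 rows):
teams.id | items.id | items.price
10 | 10 | 40
1 | 1 | 80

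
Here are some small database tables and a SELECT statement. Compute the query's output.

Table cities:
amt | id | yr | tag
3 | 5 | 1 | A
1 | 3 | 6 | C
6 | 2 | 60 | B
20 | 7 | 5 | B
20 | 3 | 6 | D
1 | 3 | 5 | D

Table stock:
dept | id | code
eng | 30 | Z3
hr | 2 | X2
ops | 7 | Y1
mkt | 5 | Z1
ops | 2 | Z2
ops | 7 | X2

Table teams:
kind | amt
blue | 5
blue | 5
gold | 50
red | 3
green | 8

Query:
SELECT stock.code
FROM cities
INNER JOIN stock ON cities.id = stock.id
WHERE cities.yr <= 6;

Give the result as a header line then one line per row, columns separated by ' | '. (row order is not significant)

After JOIN stock (5 rows):
cities.amt | cities.id | cities.yr | cities.tag | stock.dept | stock.id | stock.code
3 | 5 | 1 | A | mkt | 5 | Z1
6 | 2 | 60 | B | hr | 2 | X2
6 | 2 | 60 | B | ops | 2 | Z2
20 | 7 | 5 | B | ops | 7 | Y1
20 | 7 | 5 | B | ops | 7 | X2
After WHERE (3 rows):
cities.amt | cities.id | cities.yr | cities.tag | stock.dept | stock.id | stock.code
3 | 5 | 1 | A | mkt | 5 | Z1
20 | 7 | 5 | B | ops | 7 | Y1
20 | 7 | 5 | B | ops | 7 | X2
After SELECT (3 rows):
stock.code
Z1
Y1
X2

== RESULT ==
stock.code
Z1
Y1
X2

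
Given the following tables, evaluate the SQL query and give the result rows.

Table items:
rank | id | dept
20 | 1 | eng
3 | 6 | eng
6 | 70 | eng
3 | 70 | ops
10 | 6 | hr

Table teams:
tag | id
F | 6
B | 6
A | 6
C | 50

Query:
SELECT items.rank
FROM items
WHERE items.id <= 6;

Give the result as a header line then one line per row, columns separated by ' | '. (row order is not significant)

After WHERE (3 rows):
items.rank | items.id | items.dept
20 | 1 | eng
3 | 6 | eng
10 | 6 | hr
After SELECT (3 rows):
items.rank
20
3
10

== RESULT ==
items.rank
20
3
10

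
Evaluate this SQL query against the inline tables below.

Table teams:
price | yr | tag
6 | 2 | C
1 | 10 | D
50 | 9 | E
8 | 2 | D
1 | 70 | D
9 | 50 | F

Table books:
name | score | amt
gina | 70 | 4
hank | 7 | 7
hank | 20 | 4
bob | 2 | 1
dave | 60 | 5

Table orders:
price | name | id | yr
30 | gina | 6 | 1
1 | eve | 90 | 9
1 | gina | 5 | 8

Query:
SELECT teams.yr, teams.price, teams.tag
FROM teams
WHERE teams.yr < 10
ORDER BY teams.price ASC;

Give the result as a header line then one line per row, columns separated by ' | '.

After WHERE (3 rows):
teams.price | teams.yr | teams.tag
6 | 2 | C
50 | 9 | E
8 | 2 | D
After SELECT (3 rows):
teams.yr | teams.price | teams.tag
2 | 6 | C
9 | 50 | E
2 | 8 | D
After ORDER BY (3 rows):
teams.yr | teams.price | teams.tag
2 | 6 | C
2 | 8 | D
9 | 50 | E

== RESULT ==
teams.yr | teams.price | teams.tag
2 | 6 | C
2 | 8 | D
9 | 50 | E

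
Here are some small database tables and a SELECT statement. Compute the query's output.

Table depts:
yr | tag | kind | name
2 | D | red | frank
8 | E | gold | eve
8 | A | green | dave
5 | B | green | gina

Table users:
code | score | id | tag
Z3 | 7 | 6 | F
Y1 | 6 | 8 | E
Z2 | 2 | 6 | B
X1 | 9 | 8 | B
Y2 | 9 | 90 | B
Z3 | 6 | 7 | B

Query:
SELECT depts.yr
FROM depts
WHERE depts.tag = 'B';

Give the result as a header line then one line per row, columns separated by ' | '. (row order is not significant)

== RESULT ==
depts.yr
5

Derivation:
After WHERE (1 rows):
depts.yr | depts.tag | depts.kind | depts.name
5 | B | green | gina
After SELECT (1 rows):
depts.yr
5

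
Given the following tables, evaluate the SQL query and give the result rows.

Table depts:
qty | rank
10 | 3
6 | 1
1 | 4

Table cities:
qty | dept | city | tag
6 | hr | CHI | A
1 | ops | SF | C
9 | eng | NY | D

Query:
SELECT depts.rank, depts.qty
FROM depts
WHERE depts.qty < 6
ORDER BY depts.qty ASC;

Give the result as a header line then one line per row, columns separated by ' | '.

== RESULT ==
depts.rank | depts.qty
4 | 1

Derivation:
After WHERE (1 rows):
depts.qty | depts.rank
1 | 4
After SELECT (1 rows):
depts.rank | depts.qty
4 | 1
After ORDER BY (1 rows):
depts.rank | depts.qty
4 | 1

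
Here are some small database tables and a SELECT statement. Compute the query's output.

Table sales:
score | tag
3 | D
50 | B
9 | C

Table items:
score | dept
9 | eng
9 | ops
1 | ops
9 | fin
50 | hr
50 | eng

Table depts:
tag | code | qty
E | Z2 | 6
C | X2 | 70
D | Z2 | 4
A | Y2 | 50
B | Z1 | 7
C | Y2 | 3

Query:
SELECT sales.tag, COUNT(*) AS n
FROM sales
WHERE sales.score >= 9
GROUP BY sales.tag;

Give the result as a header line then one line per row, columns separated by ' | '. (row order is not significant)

After WHERE (2 rows):
sales.score | sales.tag
50 | B
9 | C
After GROUP BY (2 rows):
sales.tag | n
B | 1
C | 1

== RESULT ==
sales.tag | n
B | 1
C | 1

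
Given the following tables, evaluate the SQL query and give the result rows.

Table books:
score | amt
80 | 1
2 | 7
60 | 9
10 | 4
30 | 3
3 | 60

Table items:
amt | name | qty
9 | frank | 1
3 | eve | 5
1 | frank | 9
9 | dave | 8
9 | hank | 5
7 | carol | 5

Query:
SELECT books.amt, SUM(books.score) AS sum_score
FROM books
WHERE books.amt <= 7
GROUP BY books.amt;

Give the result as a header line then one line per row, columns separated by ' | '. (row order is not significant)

== RESULT ==
books.amt | sum_score
1 | 80
7 | 2
4 | 10
3 | 30

Derivation:
After WHERE (4 rows):
books.score | books.amt
80 | 1
2 | 7
10 | 4
30 | 3
After GROUP BY (4 rows):
books.amt | sum_score
1 | 80
7 | 2
4 | 10
3 | 30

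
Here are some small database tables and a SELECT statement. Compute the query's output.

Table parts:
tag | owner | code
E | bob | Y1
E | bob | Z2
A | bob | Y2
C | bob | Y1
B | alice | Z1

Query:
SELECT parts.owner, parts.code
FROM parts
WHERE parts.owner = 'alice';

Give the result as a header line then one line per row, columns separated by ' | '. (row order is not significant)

== RESULT ==
parts.owner | parts.code
alice | Z1

Derivation:
After WHERE (1 rows):
parts.tag | parts.owner | parts.code
B | alice | Z1
After SELECT (1 rows):
parts.owner | parts.code
alice | Z1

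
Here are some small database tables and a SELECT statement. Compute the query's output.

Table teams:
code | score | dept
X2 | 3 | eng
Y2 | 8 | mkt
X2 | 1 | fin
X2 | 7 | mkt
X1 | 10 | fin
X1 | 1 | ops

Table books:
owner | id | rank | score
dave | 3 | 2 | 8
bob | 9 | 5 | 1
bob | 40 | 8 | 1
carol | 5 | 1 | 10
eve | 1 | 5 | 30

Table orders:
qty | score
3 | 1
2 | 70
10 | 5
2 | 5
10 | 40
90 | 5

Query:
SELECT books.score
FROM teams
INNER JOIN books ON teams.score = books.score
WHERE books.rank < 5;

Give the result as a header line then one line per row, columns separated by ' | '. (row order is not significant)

== RESULT ==
books.score
8
10

Derivation:
After JOIN books (6 rows):
teams.code | teams.score | teams.dept | books.owner | books.id | books.rank | books.score
Y2 | 8 | mkt | dave | 3 | 2 | 8
X2 | 1 | fin | bob | 9 | 5 | 1
X2 | 1 | fin | bob | 40 | 8 | 1
X1 | 10 | fin | carol | 5 | 1 | 10
X1 | 1 | ops | bob | 9 | 5 | 1
X1 | 1 | ops | bob | 40 | 8 | 1
After WHERE (2 rows):
teams.code | teams.score | teams.dept | books.owner | books.id | books.rank | books.score
Y2 | 8 | mkt | dave | 3 | 2 | 8
X1 | 10 | fin | carol | 5 | 1 | 10
After SELECT (2 rows):
books.score
8
10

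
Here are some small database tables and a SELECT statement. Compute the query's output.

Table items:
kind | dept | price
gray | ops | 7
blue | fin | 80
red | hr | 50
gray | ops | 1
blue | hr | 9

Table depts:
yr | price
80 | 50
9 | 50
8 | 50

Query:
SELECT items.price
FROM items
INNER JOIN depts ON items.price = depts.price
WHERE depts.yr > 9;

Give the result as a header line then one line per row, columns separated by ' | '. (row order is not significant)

== RESULT ==
items.price
50

Derivation:
After JOIN depts (3 rows):
items.kind | items.dept | items.price | depts.yr | depts.price
red | hr | 50 | 80 | 50
red | hr | 50 | 9 | 50
red | hr | 50 | 8 | 50
After WHERE (1 rows):
items.kind | items.dept | items.price | depts.yr | depts.price
red | hr | 50 | 80 | 50
After SELECT (1 rows):
items.price
50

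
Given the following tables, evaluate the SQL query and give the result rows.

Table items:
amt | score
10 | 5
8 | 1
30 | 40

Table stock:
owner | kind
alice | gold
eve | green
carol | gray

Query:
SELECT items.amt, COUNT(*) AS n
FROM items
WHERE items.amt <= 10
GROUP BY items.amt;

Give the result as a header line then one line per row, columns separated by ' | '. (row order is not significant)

== RESULT ==
items.amt | n
10 | 1
8 | 1

Derivation:
After WHERE (2 rows):
items.amt | items.score
10 | 5
8 | 1
After GROUP BY (2 rows):
items.amt | n
10 | 1
8 | 1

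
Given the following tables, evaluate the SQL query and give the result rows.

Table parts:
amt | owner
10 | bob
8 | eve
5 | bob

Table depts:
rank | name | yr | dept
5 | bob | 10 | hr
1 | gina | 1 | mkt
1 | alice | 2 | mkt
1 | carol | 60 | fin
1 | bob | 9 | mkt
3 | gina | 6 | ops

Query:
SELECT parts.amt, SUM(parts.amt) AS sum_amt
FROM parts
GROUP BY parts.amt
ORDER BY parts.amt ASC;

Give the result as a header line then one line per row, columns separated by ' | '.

After GROUP BY (3 rows):
parts.amt | sum_amt
10 | 10
8 | 8
5 | 5
After ORDER BY (3 rows):
parts.amt | sum_amt
5 | 5
8 | 8
10 | 10

== RESULT ==
parts.amt | sum_amt
5 | 5
8 | 8
10 | 10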